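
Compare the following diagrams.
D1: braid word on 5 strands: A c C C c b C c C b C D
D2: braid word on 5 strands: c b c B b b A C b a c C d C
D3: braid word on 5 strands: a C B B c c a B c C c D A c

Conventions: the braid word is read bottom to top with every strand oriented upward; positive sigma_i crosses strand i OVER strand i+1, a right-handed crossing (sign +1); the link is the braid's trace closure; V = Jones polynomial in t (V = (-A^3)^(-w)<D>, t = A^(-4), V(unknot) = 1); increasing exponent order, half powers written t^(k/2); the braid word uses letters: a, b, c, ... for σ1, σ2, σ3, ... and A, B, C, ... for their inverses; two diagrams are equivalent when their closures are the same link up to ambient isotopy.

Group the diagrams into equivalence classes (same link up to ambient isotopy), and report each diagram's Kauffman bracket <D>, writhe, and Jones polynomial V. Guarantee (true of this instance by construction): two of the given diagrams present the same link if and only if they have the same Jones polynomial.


classes: {D1} | {D2} | {D3}
V(D1) = t^-2 - t^-1 + 1 - t + t^2  [12 crossings, <D> = A^-14 - A^-10 + A^-6 - A^-2 + A^2, w = -2]
D2 (bracket A^12; 14 crossings at w = +4): V = 1
V(D3) = -t^-3 + 2t^-2 - 2t^-1 + 3 - 2t + 2t^2 - t^3  (w 0, c 14, <D> = -A^-12 + 2A^-8 - 2A^-4 + 3 - 2A^4 + 2A^8 - A^12)
insight: 3 classes among 3 diagrams; unequal V(t) rules out equality


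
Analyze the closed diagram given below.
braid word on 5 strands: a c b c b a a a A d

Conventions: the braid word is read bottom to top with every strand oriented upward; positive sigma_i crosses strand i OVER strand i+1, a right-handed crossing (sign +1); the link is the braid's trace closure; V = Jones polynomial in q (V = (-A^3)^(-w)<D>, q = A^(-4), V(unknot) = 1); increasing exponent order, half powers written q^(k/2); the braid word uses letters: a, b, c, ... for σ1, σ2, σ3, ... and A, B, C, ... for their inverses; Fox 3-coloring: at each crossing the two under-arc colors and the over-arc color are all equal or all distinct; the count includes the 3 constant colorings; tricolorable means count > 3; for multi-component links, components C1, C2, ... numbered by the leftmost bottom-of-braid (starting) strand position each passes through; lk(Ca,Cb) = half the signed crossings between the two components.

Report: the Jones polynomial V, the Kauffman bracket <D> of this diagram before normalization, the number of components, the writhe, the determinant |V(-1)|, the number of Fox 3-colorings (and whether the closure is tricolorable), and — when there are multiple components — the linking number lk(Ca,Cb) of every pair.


V(q) = q^2 + 2q^4 - 2q^5 + q^6 - 2q^7 + q^8
bracket: A^-8 - 2A^-4 + 1 - 2A^4 + 2A^8 + A^16, w = +8
1 component, writhe +8, over 10 crossings
det 9, colorings 27 of 3^10 — tricolorable
observation: inverse pairs cancel, leaving σ1 σ3 σ2 σ3 σ2 σ1 σ1 σ4


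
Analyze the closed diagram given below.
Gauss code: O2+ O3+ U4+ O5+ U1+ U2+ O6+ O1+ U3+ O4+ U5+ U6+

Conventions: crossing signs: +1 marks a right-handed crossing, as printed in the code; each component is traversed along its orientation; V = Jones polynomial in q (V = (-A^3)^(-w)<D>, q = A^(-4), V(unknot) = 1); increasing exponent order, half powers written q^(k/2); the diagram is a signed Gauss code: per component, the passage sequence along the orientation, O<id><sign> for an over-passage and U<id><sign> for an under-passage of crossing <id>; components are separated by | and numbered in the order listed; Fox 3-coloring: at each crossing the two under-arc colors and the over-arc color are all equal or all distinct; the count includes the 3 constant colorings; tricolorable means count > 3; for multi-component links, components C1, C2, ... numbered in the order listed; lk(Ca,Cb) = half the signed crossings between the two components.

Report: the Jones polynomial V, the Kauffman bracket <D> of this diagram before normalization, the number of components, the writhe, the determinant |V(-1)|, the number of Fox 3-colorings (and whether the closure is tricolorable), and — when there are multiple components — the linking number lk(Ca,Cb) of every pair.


Jones polynomial: V(q) = q^2 + q^4 - q^5 + q^6 - q^7
<D> = -A^-10 + A^-6 - A^-2 + A^2 + A^10; writhe +6
components 1, writhe +6 (6 crossings)
3-colorings: 3 of 3^6, det 5 — not tricolorable
note: det 5 = |V(-1)|; not divisible by 3, so not tricolorable


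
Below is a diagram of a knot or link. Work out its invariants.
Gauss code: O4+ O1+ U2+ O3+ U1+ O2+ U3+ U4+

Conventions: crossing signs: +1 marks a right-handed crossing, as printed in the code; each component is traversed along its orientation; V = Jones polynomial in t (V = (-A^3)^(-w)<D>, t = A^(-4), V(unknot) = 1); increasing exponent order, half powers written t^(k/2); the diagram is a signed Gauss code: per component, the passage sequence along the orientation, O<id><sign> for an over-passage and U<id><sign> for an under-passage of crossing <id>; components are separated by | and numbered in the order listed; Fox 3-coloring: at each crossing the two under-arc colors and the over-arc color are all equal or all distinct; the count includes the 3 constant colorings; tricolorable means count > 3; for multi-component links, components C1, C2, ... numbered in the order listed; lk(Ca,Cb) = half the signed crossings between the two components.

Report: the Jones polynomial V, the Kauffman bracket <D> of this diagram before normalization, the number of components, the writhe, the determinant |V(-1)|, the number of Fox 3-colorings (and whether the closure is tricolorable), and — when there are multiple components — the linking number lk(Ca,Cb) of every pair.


Jones polynomial: V(t) = t + t^3 - t^4
<D> = -A^-4 + 1 + A^8; writhe +4
components 1, writhe +4 (4 crossings)
3-colorings: 9 of 3^4, det 3 — tricolorable
note: V spans 3 powers of t: at least 3 crossings in any diagram


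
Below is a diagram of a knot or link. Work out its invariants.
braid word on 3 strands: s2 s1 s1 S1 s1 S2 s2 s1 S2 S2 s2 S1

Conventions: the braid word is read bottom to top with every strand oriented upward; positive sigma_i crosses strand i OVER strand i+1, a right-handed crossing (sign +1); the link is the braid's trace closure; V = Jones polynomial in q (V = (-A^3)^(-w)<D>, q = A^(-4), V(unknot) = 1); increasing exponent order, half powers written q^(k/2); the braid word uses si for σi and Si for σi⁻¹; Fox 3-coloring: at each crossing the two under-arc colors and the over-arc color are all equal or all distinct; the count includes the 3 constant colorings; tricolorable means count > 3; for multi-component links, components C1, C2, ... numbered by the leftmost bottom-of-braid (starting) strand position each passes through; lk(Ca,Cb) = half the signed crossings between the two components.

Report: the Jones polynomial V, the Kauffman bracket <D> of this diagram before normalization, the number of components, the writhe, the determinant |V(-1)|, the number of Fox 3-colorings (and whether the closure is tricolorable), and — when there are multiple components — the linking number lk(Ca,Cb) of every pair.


Jones polynomial: V(q) = q + q^3 - q^4
<D> = -A^-10 + A^-6 + A^2; writhe +2
components 1, writhe +2 (12 crossings)
3-colorings: 9 of 3^12, det 3 — tricolorable
note: V spans 3 powers of q: at least 3 crossings in any diagram


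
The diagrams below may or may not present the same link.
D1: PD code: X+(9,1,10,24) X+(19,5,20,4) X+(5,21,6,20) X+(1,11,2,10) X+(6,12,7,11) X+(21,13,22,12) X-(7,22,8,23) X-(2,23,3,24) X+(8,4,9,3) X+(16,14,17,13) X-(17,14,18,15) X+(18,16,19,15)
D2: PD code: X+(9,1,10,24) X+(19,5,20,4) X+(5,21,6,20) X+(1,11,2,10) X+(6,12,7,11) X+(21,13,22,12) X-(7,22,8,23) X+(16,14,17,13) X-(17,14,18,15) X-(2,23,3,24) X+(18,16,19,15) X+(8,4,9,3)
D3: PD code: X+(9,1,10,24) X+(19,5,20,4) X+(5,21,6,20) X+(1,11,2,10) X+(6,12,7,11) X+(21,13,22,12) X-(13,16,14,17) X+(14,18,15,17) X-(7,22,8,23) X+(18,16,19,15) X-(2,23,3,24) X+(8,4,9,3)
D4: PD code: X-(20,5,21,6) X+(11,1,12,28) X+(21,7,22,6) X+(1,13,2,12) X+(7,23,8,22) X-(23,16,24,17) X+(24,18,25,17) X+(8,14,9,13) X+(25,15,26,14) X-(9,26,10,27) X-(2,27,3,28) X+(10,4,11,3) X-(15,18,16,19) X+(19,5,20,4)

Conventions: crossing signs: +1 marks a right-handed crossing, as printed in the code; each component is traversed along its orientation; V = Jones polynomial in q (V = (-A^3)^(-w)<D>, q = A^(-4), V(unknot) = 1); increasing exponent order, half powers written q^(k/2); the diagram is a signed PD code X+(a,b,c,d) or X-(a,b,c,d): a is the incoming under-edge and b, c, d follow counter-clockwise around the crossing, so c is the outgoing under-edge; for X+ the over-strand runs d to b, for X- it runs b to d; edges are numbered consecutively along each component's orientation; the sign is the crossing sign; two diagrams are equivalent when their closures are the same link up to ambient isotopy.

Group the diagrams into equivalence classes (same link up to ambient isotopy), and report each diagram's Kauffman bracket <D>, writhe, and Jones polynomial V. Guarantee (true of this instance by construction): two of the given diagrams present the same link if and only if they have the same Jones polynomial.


equivalence classes: {D1, D2, D3, D4}
D1 (bracket -A^-6 + A^-2 - A^2 + 2A^6 - A^10 + A^14; 12 crossings at w = +6): V = q - q^2 + 2q^3 - q^4 + q^5 - q^6
V(D2) = q - q^2 + 2q^3 - q^4 + q^5 - q^6  (w +6, c 12, <D> = -A^-6 + A^-2 - A^2 + 2A^6 - A^10 + A^14)
D3 (bracket -A^-6 + A^-2 - A^2 + 2A^6 - A^10 + A^14; 12 crossings at w = +6): V = q - q^2 + 2q^3 - q^4 + q^5 - q^6
V(D4) = q - q^2 + 2q^3 - q^4 + q^5 - q^6  [14 crossings, <D> = -A^-12 + A^-8 - A^-4 + 2 - A^4 + A^8, w = +4]
key observation: one V(q) for all 4 diagrams — one class (guaranteed)


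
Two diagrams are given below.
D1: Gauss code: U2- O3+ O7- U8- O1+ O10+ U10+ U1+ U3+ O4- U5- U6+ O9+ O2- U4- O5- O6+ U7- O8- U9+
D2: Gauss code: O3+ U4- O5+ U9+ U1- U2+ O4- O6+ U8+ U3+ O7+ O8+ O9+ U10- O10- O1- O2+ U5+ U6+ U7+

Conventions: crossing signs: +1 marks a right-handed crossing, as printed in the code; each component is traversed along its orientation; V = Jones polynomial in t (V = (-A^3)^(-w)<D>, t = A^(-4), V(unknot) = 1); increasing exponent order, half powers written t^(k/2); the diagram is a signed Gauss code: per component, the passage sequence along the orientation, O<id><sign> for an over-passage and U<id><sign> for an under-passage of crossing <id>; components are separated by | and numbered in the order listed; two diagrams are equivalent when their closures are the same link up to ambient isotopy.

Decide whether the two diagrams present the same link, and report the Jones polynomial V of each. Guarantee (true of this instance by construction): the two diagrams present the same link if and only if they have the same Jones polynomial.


same link: no
V(D1) = 1  [10 crossings, <D> = 1, w = 0]
D2 (bracket -A^-12 + A^-8 - A^-4 + 2 - A^4 + A^8; 10 crossings at w = +4): V = t - t^2 + 2t^3 - t^4 + t^5 - t^6
note: comparing 2 Jones polynomials yields 2 groups


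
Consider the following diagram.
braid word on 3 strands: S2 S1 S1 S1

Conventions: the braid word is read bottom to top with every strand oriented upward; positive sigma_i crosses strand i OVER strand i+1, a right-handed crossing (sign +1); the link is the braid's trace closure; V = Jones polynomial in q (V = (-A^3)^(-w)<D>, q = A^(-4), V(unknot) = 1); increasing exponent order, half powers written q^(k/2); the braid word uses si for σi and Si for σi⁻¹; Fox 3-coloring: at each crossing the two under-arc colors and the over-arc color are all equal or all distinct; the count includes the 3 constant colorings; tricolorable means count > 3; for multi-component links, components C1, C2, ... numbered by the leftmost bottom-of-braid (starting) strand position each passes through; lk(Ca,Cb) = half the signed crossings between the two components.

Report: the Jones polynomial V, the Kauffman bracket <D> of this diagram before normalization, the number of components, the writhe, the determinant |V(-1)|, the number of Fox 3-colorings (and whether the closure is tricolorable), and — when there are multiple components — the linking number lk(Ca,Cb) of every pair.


V = -q^-4 + q^-3 + q^-1
<D> = A^-8 + 1 - A^4 (w = -4)
1 component over 4 crossings, w = -4
9 Fox colorings among 3^4, |V(-1)| = 3: tricolorable
why: the span of V is 3, forcing >= 3 crossings in any diagram


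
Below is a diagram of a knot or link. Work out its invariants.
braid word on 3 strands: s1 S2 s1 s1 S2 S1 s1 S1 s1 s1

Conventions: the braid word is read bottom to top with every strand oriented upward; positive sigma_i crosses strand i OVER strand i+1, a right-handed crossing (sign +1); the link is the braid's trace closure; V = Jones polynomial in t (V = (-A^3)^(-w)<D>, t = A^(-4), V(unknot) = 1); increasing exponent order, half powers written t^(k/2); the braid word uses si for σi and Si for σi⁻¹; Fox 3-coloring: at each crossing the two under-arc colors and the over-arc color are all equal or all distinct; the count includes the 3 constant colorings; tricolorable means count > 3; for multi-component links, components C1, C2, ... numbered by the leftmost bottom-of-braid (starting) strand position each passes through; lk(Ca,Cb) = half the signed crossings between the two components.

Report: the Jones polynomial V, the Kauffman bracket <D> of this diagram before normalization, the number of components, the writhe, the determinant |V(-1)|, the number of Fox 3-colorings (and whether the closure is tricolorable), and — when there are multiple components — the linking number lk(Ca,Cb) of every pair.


V = t^-1 - 1 + 3t - t^2 + 3t^3 - 2t^4 + t^5
<D> = A^-14 - 2A^-10 + 3A^-6 - A^-2 + 3A^2 - A^6 + A^10 (w = +2)
3 components over 10 crossings, w = +2
lk(C1,C2): +1
lk(C1,C3) = -1
linking number lk(C2,C3) = +1
9 Fox colorings among 3^10, |V(-1)| = 12: tricolorable
why: w = +2 shifts under R1 moves; the (-A^3)^(-2) factor cancels that in V


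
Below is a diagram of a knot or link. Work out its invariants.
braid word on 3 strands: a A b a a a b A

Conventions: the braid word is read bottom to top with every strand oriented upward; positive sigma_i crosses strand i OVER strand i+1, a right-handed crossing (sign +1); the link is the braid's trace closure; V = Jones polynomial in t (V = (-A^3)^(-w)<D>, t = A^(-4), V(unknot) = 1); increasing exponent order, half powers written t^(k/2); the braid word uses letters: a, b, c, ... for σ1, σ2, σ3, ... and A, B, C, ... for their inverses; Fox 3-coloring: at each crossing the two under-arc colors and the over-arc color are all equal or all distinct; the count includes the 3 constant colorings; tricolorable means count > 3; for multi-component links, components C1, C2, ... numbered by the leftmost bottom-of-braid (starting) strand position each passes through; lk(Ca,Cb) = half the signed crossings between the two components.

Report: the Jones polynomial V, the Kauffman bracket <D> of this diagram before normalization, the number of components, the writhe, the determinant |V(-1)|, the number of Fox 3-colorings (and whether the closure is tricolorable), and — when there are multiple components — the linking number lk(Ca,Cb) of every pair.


V = t - t^2 + 2t^3 - t^4 + t^5 - t^6
<D> = -A^-12 + A^-8 - A^-4 + 2 - A^4 + A^8 (w = +4)
1 component over 8 crossings, w = +4
3 Fox colorings among 3^8, |V(-1)| = 7: not tricolorable
why: V spans 5 powers of t: at least 5 crossings in any diagram


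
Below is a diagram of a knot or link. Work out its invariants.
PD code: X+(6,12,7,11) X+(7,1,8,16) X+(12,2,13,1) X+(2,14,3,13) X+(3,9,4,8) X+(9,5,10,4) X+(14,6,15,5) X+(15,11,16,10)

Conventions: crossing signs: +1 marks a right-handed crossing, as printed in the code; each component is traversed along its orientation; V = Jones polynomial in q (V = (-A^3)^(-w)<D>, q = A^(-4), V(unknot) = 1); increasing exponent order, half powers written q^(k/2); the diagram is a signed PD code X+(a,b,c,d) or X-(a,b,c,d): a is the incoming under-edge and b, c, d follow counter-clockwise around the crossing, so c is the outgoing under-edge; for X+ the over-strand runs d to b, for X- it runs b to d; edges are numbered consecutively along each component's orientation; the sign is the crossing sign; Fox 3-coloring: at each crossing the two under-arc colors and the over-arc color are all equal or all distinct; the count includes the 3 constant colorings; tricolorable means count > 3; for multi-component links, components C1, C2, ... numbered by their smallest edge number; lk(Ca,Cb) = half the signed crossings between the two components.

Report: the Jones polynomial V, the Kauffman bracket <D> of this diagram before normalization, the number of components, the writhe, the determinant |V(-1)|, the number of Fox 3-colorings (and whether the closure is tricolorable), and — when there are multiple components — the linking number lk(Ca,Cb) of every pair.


Jones polynomial: V(q) = q^3 + q^5 - q^8
<D> = -A^-8 + A^4 + A^12; writhe +8
components 1, writhe +8 (8 crossings)
3-colorings: 9 of 3^8, det 3 — tricolorable
note: V spans 5 powers of q: at least 5 crossings in any diagram


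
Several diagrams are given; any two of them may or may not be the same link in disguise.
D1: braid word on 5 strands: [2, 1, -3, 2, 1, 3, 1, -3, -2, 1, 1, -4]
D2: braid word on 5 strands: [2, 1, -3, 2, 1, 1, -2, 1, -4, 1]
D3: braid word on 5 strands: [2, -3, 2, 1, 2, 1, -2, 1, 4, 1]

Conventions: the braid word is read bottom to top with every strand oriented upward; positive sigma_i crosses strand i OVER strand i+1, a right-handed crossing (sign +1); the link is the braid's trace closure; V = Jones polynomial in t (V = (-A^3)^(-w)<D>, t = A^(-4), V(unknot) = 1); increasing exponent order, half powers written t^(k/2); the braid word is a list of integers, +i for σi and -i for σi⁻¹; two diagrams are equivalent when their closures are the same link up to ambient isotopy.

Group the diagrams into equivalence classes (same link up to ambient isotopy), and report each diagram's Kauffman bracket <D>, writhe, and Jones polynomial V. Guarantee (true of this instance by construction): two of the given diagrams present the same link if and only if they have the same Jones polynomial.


grouping into links: {D1, D2, D3}
V(D1) = t^2 + 2t^4 - 2t^5 + t^6 - 2t^7 + t^8  (w +4, c 12, <D> = A^-20 - 2A^-16 + A^-12 - 2A^-8 + 2A^-4 + A^4)
D2 (bracket A^-20 - 2A^-16 + A^-12 - 2A^-8 + 2A^-4 + A^4; 10 crossings at w = +4): V = t^2 + 2t^4 - 2t^5 + t^6 - 2t^7 + t^8
V(D3) = t^2 + 2t^4 - 2t^5 + t^6 - 2t^7 + t^8  [10 crossings, <D> = A^-14 - 2A^-10 + A^-6 - 2A^-2 + 2A^2 + A^10, w = +6]
why: one V(t) for all 3 diagrams — one class (guaranteed)


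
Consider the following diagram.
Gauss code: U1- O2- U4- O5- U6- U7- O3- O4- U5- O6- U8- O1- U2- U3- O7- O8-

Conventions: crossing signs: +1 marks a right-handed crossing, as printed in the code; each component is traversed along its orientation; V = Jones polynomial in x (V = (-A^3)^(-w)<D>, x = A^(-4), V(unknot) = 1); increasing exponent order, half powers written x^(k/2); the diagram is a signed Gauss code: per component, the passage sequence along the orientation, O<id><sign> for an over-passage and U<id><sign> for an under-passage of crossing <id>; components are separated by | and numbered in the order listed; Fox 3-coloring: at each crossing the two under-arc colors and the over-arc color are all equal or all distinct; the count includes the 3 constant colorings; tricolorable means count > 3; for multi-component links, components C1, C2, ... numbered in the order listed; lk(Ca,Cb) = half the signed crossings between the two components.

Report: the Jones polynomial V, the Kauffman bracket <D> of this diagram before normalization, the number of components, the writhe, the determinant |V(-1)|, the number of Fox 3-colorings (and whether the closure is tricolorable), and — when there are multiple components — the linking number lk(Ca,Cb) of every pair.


V(x) = -x^-8 + x^-5 + x^-3
bracket: A^-12 + A^-4 - A^8, w = -8
1 component, writhe -8, over 8 crossings
det 3, colorings 9 of 3^8 — tricolorable
observation: w = -8 shifts under R1 moves; the (-A^3)^(8) factor cancels that in V


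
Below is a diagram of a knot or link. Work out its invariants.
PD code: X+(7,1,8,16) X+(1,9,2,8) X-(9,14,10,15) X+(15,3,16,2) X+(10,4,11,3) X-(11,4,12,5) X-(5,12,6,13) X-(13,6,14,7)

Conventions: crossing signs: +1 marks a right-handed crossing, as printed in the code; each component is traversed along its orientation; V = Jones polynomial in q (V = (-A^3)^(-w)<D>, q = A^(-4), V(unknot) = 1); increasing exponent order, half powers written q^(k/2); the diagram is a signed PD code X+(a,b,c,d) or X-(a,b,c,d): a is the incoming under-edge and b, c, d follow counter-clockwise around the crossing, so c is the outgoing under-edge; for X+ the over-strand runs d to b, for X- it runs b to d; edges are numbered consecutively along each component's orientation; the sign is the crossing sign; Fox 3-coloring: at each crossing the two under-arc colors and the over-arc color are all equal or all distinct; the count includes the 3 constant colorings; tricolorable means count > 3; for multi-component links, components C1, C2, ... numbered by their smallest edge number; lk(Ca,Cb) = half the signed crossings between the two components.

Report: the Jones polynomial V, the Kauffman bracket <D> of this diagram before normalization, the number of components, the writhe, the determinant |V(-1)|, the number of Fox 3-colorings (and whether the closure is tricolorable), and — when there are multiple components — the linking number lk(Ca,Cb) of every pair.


Jones polynomial: V(q) = -q^-3 + 2q^-2 - 2q^-1 + 3 - 2q + 2q^2 - q^3
<D> = -A^-12 + 2A^-8 - 2A^-4 + 3 - 2A^4 + 2A^8 - A^12; writhe 0
components 1, writhe 0 (8 crossings)
3-colorings: 3 of 3^8, det 13 — not tricolorable
note: palindromic: swapping q for 1/q fixes V


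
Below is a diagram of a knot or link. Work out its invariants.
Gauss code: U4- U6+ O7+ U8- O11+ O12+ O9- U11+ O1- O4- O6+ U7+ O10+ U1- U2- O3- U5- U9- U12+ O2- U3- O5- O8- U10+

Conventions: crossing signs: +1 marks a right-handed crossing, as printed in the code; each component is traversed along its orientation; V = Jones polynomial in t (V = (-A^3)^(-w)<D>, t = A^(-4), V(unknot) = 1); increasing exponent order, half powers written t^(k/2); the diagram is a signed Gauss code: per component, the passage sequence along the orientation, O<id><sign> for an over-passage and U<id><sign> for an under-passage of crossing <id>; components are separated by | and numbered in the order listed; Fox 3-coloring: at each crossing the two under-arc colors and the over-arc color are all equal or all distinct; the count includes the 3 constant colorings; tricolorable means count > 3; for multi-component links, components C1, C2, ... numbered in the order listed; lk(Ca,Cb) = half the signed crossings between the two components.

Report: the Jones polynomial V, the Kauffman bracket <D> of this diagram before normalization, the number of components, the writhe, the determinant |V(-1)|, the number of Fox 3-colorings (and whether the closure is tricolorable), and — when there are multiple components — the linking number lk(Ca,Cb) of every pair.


V = -t^-6 + 2t^-5 - 2t^-4 + 3t^-3 - 3t^-2 + 2t^-1 - 1 + t
<D> = A^-10 - A^-6 + 2A^-2 - 3A^2 + 3A^6 - 2A^10 + 2A^14 - A^18 (w = -2)
1 component over 12 crossings, w = -2
9 Fox colorings among 3^12, |V(-1)| = 15: tricolorable
why: w = -2 (over 12 crossings) is diagram-only; (-A^3)^(2) removes it from V


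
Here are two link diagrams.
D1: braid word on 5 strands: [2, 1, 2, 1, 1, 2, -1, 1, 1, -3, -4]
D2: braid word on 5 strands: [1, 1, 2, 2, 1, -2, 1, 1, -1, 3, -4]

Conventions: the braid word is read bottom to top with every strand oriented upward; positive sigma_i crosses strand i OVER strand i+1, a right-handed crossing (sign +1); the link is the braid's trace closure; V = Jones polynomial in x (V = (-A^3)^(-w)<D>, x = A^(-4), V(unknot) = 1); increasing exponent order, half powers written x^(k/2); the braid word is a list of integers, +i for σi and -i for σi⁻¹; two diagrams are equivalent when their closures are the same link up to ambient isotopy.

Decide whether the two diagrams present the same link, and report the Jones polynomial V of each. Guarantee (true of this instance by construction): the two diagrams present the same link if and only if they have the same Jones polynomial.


equivalent: no
D1 (bracket -A^-15 + A^-11 + A^-3 + A^5; 11 crossings at w = +5): V = -x^(5/2) - x^(9/2) - x^(13/2) + x^(15/2)
V(D2) = -x^(3/2) + x^(5/2) - 2x^(7/2) + 2x^(9/2) - 2x^(11/2) + x^(13/2) - x^(15/2)  (w +5, c 11, <D> = A^-15 - A^-11 + 2A^-7 - 2A^-3 + 2A - A^5 + A^9)
key observation: 2 classes among 2 diagrams; unequal V(x) rules out equality


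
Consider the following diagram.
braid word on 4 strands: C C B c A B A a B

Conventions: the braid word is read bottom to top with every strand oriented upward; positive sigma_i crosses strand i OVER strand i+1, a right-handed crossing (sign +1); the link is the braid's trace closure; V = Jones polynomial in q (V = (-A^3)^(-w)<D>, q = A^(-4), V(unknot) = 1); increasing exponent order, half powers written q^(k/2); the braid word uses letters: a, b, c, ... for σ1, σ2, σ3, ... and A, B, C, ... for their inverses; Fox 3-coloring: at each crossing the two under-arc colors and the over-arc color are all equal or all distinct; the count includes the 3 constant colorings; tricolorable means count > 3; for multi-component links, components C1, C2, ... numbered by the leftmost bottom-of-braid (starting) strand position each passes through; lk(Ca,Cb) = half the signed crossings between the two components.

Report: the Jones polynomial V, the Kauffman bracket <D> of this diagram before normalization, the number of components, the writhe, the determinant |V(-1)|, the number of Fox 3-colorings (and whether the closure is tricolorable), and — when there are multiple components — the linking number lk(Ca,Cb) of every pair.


Jones polynomial: V(q) = -q^-6 + q^-5 - q^-4 + 2q^-3 - q^-2 + q^-1
<D> = -A^-11 + A^-7 - 2A^-3 + A - A^5 + A^9; writhe -5
components 1, writhe -5 (9 crossings)
3-colorings: 3 of 3^9, det 7 — not tricolorable
note: w = -5 shifts under R1 moves; the (-A^3)^(5) factor cancels that in V


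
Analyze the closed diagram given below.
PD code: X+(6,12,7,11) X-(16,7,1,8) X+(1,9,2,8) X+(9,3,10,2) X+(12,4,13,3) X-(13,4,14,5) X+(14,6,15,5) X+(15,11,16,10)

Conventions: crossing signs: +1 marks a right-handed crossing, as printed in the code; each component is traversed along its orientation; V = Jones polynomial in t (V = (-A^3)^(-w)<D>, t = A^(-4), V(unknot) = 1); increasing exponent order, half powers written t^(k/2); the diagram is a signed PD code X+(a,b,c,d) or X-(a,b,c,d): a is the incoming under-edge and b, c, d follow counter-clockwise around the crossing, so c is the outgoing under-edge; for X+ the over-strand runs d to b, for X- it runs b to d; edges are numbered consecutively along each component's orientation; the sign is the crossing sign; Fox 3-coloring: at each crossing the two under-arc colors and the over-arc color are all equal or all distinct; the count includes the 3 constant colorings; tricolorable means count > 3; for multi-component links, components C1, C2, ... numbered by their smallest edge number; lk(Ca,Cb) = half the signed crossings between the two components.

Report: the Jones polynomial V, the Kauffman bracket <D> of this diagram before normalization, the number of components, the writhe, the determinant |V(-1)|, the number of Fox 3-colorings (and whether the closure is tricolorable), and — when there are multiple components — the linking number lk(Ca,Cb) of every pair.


V = t + t^3 - t^4
<D> = -A^-4 + 1 + A^8 (w = +4)
1 component over 8 crossings, w = +4
9 Fox colorings among 3^8, |V(-1)| = 3: tricolorable
why: w = +4 (over 8 crossings) is diagram-only; (-A^3)^(-4) removes it from V


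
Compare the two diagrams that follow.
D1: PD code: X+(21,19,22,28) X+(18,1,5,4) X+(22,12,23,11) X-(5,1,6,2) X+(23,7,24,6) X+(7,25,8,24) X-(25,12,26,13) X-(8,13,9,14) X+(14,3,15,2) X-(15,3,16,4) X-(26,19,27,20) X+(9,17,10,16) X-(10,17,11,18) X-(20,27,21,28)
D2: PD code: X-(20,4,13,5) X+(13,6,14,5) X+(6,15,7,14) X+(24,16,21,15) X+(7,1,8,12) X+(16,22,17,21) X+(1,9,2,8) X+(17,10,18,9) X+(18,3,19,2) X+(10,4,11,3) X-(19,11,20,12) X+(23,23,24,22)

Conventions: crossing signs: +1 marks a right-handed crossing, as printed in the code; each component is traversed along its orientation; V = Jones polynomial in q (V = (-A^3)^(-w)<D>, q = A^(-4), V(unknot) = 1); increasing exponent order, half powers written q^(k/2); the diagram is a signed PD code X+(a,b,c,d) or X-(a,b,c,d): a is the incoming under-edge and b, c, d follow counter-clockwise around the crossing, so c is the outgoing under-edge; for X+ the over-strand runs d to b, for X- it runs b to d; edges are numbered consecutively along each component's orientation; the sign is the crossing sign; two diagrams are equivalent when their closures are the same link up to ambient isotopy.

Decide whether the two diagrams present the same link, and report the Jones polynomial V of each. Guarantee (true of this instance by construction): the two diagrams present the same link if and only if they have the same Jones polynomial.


equivalent: no
V(D1) = 1 + q + q^2 + q^3  (w 0, c 14, <D> = A^-12 + A^-8 + A^-4 + 1)
D2 (bracket -A^-12 + A^-8 - 2A^-4 + 3 - A^4 + 3A^8 + A^16; 12 crossings at w = +8): V = q^2 + 3q^4 - q^5 + 3q^6 - 2q^7 + q^8 - q^9
why: comparing 2 Jones polynomials yields 2 groups


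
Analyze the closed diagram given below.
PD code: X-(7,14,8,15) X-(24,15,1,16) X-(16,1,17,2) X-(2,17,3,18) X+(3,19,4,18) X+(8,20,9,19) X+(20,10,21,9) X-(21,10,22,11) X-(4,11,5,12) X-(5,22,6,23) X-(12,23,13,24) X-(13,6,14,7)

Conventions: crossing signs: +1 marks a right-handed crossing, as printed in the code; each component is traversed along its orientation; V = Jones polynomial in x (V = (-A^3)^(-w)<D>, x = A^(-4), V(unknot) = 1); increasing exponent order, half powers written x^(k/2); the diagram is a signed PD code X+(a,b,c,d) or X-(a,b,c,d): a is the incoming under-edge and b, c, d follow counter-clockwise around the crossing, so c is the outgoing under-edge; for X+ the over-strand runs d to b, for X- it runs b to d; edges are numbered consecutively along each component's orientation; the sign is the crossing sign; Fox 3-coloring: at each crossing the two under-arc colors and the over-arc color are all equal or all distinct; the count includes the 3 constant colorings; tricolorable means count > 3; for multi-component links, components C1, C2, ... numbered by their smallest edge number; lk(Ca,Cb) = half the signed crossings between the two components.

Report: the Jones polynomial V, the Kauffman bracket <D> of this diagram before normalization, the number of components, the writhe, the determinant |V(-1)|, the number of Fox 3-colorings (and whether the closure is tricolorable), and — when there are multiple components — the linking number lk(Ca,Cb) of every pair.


V(x) = x^-8 - 2x^-7 + x^-6 - 2x^-5 + 2x^-4 + x^-2
bracket: A^-10 + 2A^-2 - 2A^2 + A^6 - 2A^10 + A^14, w = -6
1 component, writhe -6, over 12 crossings
det 9, colorings 27 of 3^12 — tricolorable
observation: V spans 6 powers of x: at least 6 crossings in any diagram


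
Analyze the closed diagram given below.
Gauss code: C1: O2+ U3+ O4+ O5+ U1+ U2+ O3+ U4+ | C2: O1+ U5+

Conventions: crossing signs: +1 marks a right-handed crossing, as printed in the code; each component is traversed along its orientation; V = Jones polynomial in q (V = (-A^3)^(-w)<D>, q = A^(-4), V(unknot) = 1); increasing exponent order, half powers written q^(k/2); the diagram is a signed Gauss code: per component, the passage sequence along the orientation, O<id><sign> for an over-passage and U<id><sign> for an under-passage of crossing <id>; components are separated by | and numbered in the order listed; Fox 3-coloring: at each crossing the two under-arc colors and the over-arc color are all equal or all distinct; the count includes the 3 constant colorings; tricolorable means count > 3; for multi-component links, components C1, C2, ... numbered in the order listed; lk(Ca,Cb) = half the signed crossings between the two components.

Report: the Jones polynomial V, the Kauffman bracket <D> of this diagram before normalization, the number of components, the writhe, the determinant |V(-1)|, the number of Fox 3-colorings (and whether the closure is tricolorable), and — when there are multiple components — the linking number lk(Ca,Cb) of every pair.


V = -q^(3/2) - 2q^(7/2) + q^(9/2) - q^(11/2) + q^(13/2)
<D> = -A^-11 + A^-7 - A^-3 + 2A + A^9 (w = +5)
2 components over 5 crossings, w = +5
lk(C1,C2): +1
9 Fox colorings among 3^5, |V(-1)| = 6: tricolorable
why: the span of V is 5, within the link bound 5 + 2 - 1


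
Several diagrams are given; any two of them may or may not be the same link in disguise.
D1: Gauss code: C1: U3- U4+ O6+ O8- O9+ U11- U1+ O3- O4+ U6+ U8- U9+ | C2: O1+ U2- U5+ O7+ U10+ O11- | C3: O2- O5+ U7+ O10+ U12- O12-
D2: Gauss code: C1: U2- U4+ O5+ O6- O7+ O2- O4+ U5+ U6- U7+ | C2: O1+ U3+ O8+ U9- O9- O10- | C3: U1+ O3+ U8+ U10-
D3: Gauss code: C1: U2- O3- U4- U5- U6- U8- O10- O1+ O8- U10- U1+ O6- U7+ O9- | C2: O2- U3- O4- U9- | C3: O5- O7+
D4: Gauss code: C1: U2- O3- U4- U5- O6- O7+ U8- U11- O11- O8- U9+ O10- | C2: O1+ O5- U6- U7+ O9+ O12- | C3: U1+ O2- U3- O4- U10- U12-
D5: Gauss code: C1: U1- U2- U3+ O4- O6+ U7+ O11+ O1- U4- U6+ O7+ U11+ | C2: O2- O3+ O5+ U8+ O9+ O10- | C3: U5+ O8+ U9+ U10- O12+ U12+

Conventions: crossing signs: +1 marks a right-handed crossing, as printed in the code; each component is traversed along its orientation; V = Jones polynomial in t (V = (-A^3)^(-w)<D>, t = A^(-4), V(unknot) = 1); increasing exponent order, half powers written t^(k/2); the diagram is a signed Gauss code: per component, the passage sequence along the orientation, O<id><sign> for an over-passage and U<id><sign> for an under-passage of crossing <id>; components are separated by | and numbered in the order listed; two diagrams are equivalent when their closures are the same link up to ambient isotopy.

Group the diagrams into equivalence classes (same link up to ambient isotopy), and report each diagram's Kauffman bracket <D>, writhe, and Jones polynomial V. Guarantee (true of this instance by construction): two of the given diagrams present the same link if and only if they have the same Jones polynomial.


classes: {D1, D2, D5} | {D3, D4}
V(D1) = 1 + t + t^2 + t^3  [12 crossings, <D> = A^-6 + A^-2 + A^2 + A^6, w = +2]
V(D2) = 1 + t + t^2 + t^3  [10 crossings, <D> = A^-6 + A^-2 + A^2 + A^6, w = +2]
V(D3) = t^-6 + t^-3 + t^-2 + t^-1  [10 crossings, <D> = A^-14 + A^-10 + A^-6 + A^6, w = -6]
V(D4) = t^-6 + t^-3 + t^-2 + t^-1  (w -6, c 12, <D> = A^-14 + A^-10 + A^-6 + A^6)
D5 (bracket 1 + A^4 + A^8 + A^12; 12 crossings at w = +4): V = 1 + t + t^2 + t^3
note: comparing 5 Jones polynomials yields 2 groups


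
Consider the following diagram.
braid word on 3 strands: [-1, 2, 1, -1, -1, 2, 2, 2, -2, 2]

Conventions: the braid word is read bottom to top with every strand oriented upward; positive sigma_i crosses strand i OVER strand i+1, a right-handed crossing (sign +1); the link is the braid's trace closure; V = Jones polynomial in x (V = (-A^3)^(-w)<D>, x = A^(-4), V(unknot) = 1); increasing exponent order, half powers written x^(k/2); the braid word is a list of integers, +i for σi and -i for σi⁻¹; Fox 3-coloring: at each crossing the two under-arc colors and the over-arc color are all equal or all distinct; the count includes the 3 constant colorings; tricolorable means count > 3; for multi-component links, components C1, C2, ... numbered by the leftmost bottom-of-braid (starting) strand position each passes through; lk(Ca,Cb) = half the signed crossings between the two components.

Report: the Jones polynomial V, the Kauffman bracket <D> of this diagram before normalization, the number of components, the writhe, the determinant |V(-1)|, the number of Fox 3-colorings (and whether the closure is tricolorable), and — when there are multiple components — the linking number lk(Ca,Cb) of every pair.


Jones polynomial: V(x) = x^-1 - 1 + 2x - 2x^2 + 2x^3 - 2x^4 + x^5
<D> = A^-14 - 2A^-10 + 2A^-6 - 2A^-2 + 2A^2 - A^6 + A^10; writhe +2
components 1, writhe +2 (10 crossings)
3-colorings: 3 of 3^10, det 11 — not tricolorable
note: det 11 = |V(-1)|; not divisible by 3, so not tricolorable


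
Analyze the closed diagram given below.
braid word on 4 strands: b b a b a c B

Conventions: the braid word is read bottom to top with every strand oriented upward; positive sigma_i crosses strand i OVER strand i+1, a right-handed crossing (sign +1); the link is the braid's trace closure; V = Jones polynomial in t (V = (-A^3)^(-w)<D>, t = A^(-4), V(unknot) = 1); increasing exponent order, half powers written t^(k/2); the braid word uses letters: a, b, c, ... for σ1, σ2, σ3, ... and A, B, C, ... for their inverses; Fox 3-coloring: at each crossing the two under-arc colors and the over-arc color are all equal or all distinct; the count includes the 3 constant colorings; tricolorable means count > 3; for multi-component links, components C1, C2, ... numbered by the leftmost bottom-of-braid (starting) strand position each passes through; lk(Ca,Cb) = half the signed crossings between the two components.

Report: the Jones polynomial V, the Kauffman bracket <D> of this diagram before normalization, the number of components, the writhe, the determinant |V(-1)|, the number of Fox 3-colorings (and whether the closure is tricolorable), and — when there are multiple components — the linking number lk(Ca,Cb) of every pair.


Jones polynomial: V(t) = t + t^3 - t^4
<D> = A^-1 - A^3 - A^11; writhe +5
components 1, writhe +5 (7 crossings)
3-colorings: 9 of 3^7, det 3 — tricolorable
note: w = +5 shifts under R1 moves; the (-A^3)^(-5) factor cancels that in V


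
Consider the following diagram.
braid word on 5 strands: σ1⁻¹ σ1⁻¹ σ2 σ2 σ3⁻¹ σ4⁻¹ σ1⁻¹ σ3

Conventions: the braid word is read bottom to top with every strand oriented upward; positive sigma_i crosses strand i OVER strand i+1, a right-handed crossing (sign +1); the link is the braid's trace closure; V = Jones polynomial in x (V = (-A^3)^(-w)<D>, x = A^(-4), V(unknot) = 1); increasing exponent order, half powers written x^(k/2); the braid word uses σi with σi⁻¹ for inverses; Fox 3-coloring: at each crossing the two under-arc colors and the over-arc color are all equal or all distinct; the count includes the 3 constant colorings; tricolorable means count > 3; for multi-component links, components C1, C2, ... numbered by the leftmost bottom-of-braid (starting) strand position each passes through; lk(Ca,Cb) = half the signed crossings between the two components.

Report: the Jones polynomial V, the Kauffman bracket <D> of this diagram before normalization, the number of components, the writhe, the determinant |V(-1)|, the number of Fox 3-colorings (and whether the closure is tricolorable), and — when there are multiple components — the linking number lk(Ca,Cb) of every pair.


V(x) = -x^-4 + x^-1 + 2 + x + x^2
bracket: A^-14 + A^-10 + 2A^-6 + A^-2 - A^10, w = -2
3 components, writhe -2, over 8 crossings
lk(C1,C2) = +1
linking number lk(C1,C3) = 0
lk(C2,C3): 0
det 0, colorings 27 of 3^9 — tricolorable
observation: det 0 = |V(-1)|; divisible by 3, so tricolorable


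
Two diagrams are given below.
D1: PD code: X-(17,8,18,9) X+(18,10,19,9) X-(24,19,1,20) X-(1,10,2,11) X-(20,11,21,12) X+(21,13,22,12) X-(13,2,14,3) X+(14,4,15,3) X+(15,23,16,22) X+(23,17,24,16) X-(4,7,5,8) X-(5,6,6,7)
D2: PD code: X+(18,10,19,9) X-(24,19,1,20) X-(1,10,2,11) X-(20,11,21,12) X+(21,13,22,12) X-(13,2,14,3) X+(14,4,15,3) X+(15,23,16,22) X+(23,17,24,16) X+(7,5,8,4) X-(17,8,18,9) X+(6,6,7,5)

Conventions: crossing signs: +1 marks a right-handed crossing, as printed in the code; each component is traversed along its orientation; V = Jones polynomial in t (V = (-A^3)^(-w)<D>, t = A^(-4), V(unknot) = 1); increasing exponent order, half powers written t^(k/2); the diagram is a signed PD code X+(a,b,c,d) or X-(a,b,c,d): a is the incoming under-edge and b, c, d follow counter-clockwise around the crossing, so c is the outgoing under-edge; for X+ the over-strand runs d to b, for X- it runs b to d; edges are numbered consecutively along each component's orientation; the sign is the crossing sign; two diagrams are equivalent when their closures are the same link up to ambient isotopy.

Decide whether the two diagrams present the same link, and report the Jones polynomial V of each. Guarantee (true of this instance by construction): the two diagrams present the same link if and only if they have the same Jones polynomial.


equivalent: yes
V(D1) = 1  (w -2, c 12, <D> = A^-6)
V(D2) = 1  [12 crossings, <D> = A^6, w = +2]
key observation: from 12 to 12 crossings by R-moves: one link, two diagrams
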